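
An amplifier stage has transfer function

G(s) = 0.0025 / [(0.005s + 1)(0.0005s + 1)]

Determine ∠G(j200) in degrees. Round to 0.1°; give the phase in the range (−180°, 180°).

At ω = 200 rad/s:
pole (1 + j200·0.005) = 1 + j1 → |·| ≈ 1.4142, ∠ ≈ 45.00°
pole (1 + j200·0.0005) = 1 + j0.1 → |·| ≈ 1.005, ∠ ≈ 5.71°
∠G = (0°) − (45.00° + 5.71°) = -50.71°

-50.7°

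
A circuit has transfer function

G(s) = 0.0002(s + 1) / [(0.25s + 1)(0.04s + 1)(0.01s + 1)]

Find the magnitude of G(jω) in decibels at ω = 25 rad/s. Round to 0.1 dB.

-65.3 dB

At ω = 25 rad/s:
zero (1 + j25·1) = 1 + j25 → |·| ≈ 25.02, ∠ ≈ 87.71°
pole (1 + j25·0.25) = 1 + j6.25 → |·| ≈ 6.3295, ∠ ≈ 80.91°
pole (1 + j25·0.04) = 1 + j1 → |·| ≈ 1.4142, ∠ ≈ 45.00°
pole (1 + j25·0.01) = 1 + j0.25 → |·| ≈ 1.0308, ∠ ≈ 14.04°
|G| = 0.0002 · 25.02 / (6.3295 · 1.4142 · 1.0308) ≈ 0.00054233
Gain = 20 log₁₀(0.00054233) ≈ -65.31 dB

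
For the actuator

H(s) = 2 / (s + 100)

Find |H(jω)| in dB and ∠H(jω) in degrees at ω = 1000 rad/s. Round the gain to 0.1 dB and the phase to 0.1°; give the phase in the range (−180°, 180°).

Substitute s = j1000:
Numerator: 2 = 2 + j0
Denominator: (j1000) + 100 = 100 + j1000
|N| = √(2² + 0²) ≈ 2, ∠N ≈ 0.00°
|D| = √(100² + 1000²) ≈ 1005, ∠D ≈ 84.29°
|H| = 2 / 1005 ≈ 0.00199
Gain = 20 log₁₀(0.00199) ≈ -54.02 dB
∠H = 0.00° − 84.29° = -84.29°

-54.0 dB, -84.3°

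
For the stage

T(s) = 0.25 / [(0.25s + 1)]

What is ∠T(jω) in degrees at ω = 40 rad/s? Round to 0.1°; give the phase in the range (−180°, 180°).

-84.3°

At ω = 40 rad/s:
pole (1 + j40·0.25) = 1 + j10 → |·| ≈ 10.05, ∠ ≈ 84.29°
∠T = (0°) − (84.29°) = -84.29°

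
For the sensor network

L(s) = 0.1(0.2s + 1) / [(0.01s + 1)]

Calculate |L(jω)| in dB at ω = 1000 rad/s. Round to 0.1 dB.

At ω = 1000 rad/s:
zero (1 + j1000·0.2) = 1 + j200 → |·| ≈ 200, ∠ ≈ 89.71°
pole (1 + j1000·0.01) = 1 + j10 → |·| ≈ 10.05, ∠ ≈ 84.29°
|L| = 0.1 · 200 / (10.05) ≈ 1.99
Gain = 20 log₁₀(1.99) ≈ 5.98 dB

6.0 dB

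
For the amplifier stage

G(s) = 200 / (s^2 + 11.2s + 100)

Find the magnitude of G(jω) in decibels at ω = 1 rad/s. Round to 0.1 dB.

6.1 dB

At s = jω = j1:
quadratic: (j1)² + 11.2·j1 + 100 = 99 + j11.2 → |·| ≈ 99.632, ∠ ≈ 6.45°
|G| = 200 / 99.632 ≈ 2.0074
Gain = 20 log₁₀(2.0074) ≈ 6.05 dB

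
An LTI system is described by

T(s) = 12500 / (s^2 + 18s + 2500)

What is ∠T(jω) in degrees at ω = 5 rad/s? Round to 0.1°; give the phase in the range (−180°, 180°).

-2.1°

At s = jω = j5:
quadratic: (j5)² + 18·j5 + 2500 = 2475 + j90 → |·| ≈ 2476.6, ∠ ≈ 2.08°
∠T = 0.00° − 2.08° = -2.08°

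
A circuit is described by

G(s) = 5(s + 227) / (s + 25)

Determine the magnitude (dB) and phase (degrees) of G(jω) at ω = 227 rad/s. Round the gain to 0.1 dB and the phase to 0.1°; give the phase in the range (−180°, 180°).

At s = jω = j227:
zero (s+227): 227 + j227 → |·| = √(227²+227²) = √103058 ≈ 321.03, ∠ = arctan(227/227) ≈ 45.00°
pole (s+25): 25 + j227 → |·| = √(25²+227²) = √52154 ≈ 228.37, ∠ = arctan(227/25) ≈ 83.72°
|G| = 5 · 321.03 / 228.37 ≈ 7.0287
Gain = 20 log₁₀(7.0287) ≈ 16.94 dB
∠G = 45.00° − 83.72° = -38.72°

16.9 dB, -38.7°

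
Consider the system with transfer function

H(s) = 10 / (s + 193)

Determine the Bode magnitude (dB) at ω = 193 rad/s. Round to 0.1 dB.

-28.7 dB

At s = jω = j193:
pole (s+193): 193 + j193 → |·| = √(193²+193²) = √74498 ≈ 272.94, ∠ = arctan(193/193) ≈ 45.00°
|H| = 10 / 272.94 ≈ 0.036638
Gain = 20 log₁₀(0.036638) ≈ -28.72 dB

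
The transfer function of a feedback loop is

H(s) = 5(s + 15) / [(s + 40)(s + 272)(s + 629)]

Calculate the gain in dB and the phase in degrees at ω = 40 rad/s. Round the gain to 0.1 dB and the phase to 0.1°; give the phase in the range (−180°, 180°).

At s = jω = j40:
zero (s+15): 15 + j40 → |·| = √(15²+40²) = √1825 ≈ 42.72, ∠ = arctan(40/15) ≈ 69.44°
pole (s+40): 40 + j40 → |·| = √(40²+40²) = √3200 ≈ 56.569, ∠ = arctan(40/40) ≈ 45.00°
pole (s+272): 272 + j40 → |·| = √(272²+40²) = √75584 ≈ 274.93, ∠ = arctan(40/272) ≈ 8.37°
pole (s+629): 629 + j40 → |·| = √(629²+40²) = √397241 ≈ 630.27, ∠ = arctan(40/629) ≈ 3.64°
|H| = 5 · 42.72 / 9.8023e+06 ≈ 2.1791e-05
Gain = 20 log₁₀(2.1791e-05) ≈ -93.23 dB
∠H = 69.44° − 57.01° = 12.43°

-93.2 dB, 12.4°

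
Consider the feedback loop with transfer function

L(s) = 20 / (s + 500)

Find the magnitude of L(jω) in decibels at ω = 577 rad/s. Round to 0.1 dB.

At s = jω = j577:
pole (s+500): 500 + j577 → |·| = √(500²+577²) = √582929 ≈ 763.5, ∠ = arctan(577/500) ≈ 49.09°
|L| = 20 / 763.5 ≈ 0.026195
Gain = 20 log₁₀(0.026195) ≈ -31.64 dB

-31.6 dB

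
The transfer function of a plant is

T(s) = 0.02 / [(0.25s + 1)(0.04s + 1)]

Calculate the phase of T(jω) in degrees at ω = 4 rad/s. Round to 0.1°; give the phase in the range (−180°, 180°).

At ω = 4 rad/s:
pole (1 + j4·0.25) = 1 + j1 → |·| ≈ 1.4142, ∠ ≈ 45.00°
pole (1 + j4·0.04) = 1 + j0.16 → |·| ≈ 1.0127, ∠ ≈ 9.09°
∠T = (0°) − (45.00° + 9.09°) = -54.09°

-54.1°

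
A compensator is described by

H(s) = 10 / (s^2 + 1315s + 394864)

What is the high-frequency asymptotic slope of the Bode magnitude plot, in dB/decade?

Each pole contributes −20 dB/decade at high frequency; each zero contributes +20 dB/decade.
Net: 0 zero(s) − 2 pole(s) → -40 dB/decade.

-40 dB/decade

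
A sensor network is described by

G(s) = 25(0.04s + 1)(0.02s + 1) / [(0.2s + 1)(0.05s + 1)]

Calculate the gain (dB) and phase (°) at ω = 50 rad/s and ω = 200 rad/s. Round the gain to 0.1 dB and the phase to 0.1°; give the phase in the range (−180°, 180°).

ω = 50: 9.3 dB, -44.1°; ω = 200: 6.3 dB, -14.0°

At ω = 50 rad/s:
zero (1 + j50·0.04) = 1 + j2 → |·| ≈ 2.2361, ∠ ≈ 63.43°
zero (1 + j50·0.02) = 1 + j1 → |·| ≈ 1.4142, ∠ ≈ 45.00°
pole (1 + j50·0.2) = 1 + j10 → |·| ≈ 10.05, ∠ ≈ 84.29°
pole (1 + j50·0.05) = 1 + j2.5 → |·| ≈ 2.6926, ∠ ≈ 68.20°
|G| = 25 · 2.2361 · 1.4142 / (10.05 · 2.6926) ≈ 2.9215
Gain = 20 log₁₀(2.9215) ≈ 9.31 dB
∠G = (63.43° + 45.00°) − (84.29° + 68.20°) = -44.06°

At ω = 200 rad/s:
zero (1 + j200·0.04) = 1 + j8 → |·| ≈ 8.0623, ∠ ≈ 82.87°
zero (1 + j200·0.02) = 1 + j4 → |·| ≈ 4.1231, ∠ ≈ 75.96°
pole (1 + j200·0.2) = 1 + j40 → |·| ≈ 40.012, ∠ ≈ 88.57°
pole (1 + j200·0.05) = 1 + j10 → |·| ≈ 10.05, ∠ ≈ 84.29°
|G| = 25 · 8.0623 · 4.1231 / (40.012 · 10.05) ≈ 2.0666
Gain = 20 log₁₀(2.0666) ≈ 6.31 dB
∠G = (82.87° + 75.96°) − (88.57° + 84.29°) = -14.03°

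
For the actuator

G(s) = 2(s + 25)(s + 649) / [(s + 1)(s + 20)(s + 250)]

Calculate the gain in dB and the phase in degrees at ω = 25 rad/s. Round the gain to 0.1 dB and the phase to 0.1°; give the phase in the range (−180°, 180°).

At s = jω = j25:
zero (s+25): 25 + j25 → |·| = √(25²+25²) = √1250 ≈ 35.355, ∠ = arctan(25/25) ≈ 45.00°
zero (s+649): 649 + j25 → |·| = √(649²+25²) = √421826 ≈ 649.48, ∠ = arctan(25/649) ≈ 2.21°
pole (s+1): 1 + j25 → |·| = √(1²+25²) = √626 ≈ 25.02, ∠ = arctan(25/1) ≈ 87.71°
pole (s+20): 20 + j25 → |·| = √(20²+25²) = √1025 ≈ 32.016, ∠ = arctan(25/20) ≈ 51.34°
pole (s+250): 250 + j25 → |·| = √(250²+25²) = √63125 ≈ 251.25, ∠ = arctan(25/250) ≈ 5.71°
|G| = 2 · 22962 / 2.0126e+05 ≈ 0.22818
Gain = 20 log₁₀(0.22818) ≈ -12.83 dB
∠G = 47.21° − 144.76° = -97.55°

-12.8 dB, -97.6°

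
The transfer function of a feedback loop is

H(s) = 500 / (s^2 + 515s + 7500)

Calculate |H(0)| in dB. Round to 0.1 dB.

-23.5 dB

H(0) = 500 / 7500 ≈ 0.066667
20 log₁₀(0.066667) ≈ -23.52 dB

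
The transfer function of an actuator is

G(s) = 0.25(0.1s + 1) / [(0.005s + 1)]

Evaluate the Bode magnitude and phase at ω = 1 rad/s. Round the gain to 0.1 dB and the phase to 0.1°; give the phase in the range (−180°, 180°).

-12.0 dB, 5.4°

At ω = 1 rad/s:
zero (1 + j1·0.1) = 1 + j0.1 → |·| ≈ 1.005, ∠ ≈ 5.71°
pole (1 + j1·0.005) = 1 + j0.005 → |·| ≈ 1, ∠ ≈ 0.29°
|G| = 0.25 · 1.005 / (1) ≈ 0.25125
Gain = 20 log₁₀(0.25125) ≈ -12.00 dB
∠G = (5.71°) − (0.29°) = 5.42°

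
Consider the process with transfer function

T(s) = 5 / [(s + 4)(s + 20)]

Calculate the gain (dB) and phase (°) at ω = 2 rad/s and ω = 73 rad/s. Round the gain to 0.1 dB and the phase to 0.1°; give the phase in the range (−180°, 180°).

ω = 2: -25.1 dB, -32.3°; ω = 73: -60.9 dB, -161.5°

At s = jω = j2:
pole (s+4): 4 + j2 → |·| = √(4²+2²) = √20 ≈ 4.4721, ∠ = arctan(2/4) ≈ 26.57°
pole (s+20): 20 + j2 → |·| = √(20²+2²) = √404 ≈ 20.1, ∠ = arctan(2/20) ≈ 5.71°
|T| = 5 / 89.889 ≈ 0.055624
Gain = 20 log₁₀(0.055624) ≈ -25.09 dB
∠T = 0.00° − 32.28° = -32.28°

At s = jω = j73:
pole (s+4): 4 + j73 → |·| = √(4²+73²) = √5345 ≈ 73.11, ∠ = arctan(73/4) ≈ 86.86°
pole (s+20): 20 + j73 → |·| = √(20²+73²) = √5729 ≈ 75.69, ∠ = arctan(73/20) ≈ 74.68°
|T| = 5 / 5533.7 ≈ 0.00090355
Gain = 20 log₁₀(0.00090355) ≈ -60.88 dB
∠T = 0.00° − 161.54° = -161.54°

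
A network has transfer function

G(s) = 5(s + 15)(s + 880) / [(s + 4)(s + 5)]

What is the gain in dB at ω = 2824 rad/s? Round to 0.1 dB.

14.4 dB

At s = jω = j2824:
zero (s+15): 15 + j2824 → |·| = √(15²+2824²) = √7975201 ≈ 2824, ∠ = arctan(2824/15) ≈ 89.70°
zero (s+880): 880 + j2824 → |·| = √(880²+2824²) = √8749376 ≈ 2957.9, ∠ = arctan(2824/880) ≈ 72.69°
pole (s+4): 4 + j2824 → |·| = √(4²+2824²) = √7974992 ≈ 2824, ∠ = arctan(2824/4) ≈ 89.92°
pole (s+5): 5 + j2824 → |·| = √(5²+2824²) = √7975001 ≈ 2824, ∠ = arctan(2824/5) ≈ 89.90°
|G| = 5 · 8.3531e+06 / 7.975e+06 ≈ 5.2371
Gain = 20 log₁₀(5.2371) ≈ 14.38 dB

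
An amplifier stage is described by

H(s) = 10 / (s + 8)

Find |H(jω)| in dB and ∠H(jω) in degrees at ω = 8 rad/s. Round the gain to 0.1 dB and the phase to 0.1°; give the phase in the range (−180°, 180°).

-1.1 dB, -45.0°

Substitute s = j8:
Numerator: 10 = 10 + j0
Denominator: (j8) + 8 = 8 + j8
|N| = √(10² + 0²) ≈ 10, ∠N ≈ 0.00°
|D| = √(8² + 8²) ≈ 11.314, ∠D ≈ 45.00°
|H| = 10 / 11.314 ≈ 0.88386
Gain = 20 log₁₀(0.88386) ≈ -1.07 dB
∠H = 0.00° − 45.00° = -45.00°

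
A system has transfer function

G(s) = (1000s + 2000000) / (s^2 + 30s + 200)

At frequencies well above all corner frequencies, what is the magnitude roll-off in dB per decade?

-20 dB/decade

Each pole contributes −20 dB/decade at high frequency; each zero contributes +20 dB/decade.
Net: 1 zero(s) − 2 pole(s) → -20 dB/decade.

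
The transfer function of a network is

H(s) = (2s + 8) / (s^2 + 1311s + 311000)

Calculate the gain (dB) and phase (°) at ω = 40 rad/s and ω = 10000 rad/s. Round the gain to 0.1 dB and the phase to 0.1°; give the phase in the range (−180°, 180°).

Substitute s = j40:
Numerator: 2(j40) + 8 = 8 + j80
Denominator: (j40)^2 + 1311(j40) + 311000 = 309400 + j52440
|N| = √(8² + 80²) ≈ 80.399, ∠N ≈ 84.29°
|D| = √(309400² + 52440²) ≈ 3.1381e+05, ∠D ≈ 9.62°
|H| = 80.399 / 3.1381e+05 ≈ 0.0002562
Gain = 20 log₁₀(0.0002562) ≈ -71.83 dB
∠H = 84.29° − 9.62° = 74.67°

Substitute s = j10000:
Numerator: 2(j10000) + 8 = 8 + j20000
Denominator: (j10000)^2 + 1311(j10000) + 311000 = -99689000 + j13110000
|N| = √(8² + 20000²) ≈ 20000, ∠N ≈ 89.98°
|D| = √(99689000² + 13110000²) ≈ 1.0055e+08, ∠D ≈ 172.51°
|H| = 20000 / 1.0055e+08 ≈ 0.00019891
Gain = 20 log₁₀(0.00019891) ≈ -74.03 dB
∠H = 89.98° − 172.51° = -82.53°

ω = 40: -71.8 dB, 74.7°; ω = 10000: -74.0 dB, -82.5°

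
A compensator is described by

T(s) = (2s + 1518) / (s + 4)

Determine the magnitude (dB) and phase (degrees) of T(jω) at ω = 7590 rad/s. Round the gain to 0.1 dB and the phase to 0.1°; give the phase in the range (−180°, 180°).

Substitute s = j7590:
Numerator: 2(j7590) + 1518 = 1518 + j15180
Denominator: (j7590) + 4 = 4 + j7590
|N| = √(1518² + 15180²) ≈ 15256, ∠N ≈ 84.29°
|D| = √(4² + 7590²) ≈ 7590, ∠D ≈ 89.97°
|T| = 15256 / 7590 ≈ 2.01
Gain = 20 log₁₀(2.01) ≈ 6.06 dB
∠T = 84.29° − 89.97° = -5.68°

6.1 dB, -5.7°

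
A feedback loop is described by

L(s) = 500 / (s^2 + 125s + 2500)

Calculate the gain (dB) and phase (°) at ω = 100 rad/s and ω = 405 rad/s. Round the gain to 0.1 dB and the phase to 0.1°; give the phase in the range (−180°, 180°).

Substitute s = j100:
Numerator: 500 = 500 + j0
Denominator: (j100)^2 + 125(j100) + 2500 = -7500 + j12500
|N| = √(500² + 0²) ≈ 500, ∠N ≈ 0.00°
|D| = √(7500² + 12500²) ≈ 14577, ∠D ≈ 120.96°
|L| = 500 / 14577 ≈ 0.034301
Gain = 20 log₁₀(0.034301) ≈ -29.29 dB
∠L = 0.00° − 120.96° = -120.96°

Substitute s = j405:
Numerator: 500 = 500 + j0
Denominator: (j405)^2 + 125(j405) + 2500 = -161525 + j50625
|N| = √(500² + 0²) ≈ 500, ∠N ≈ 0.00°
|D| = √(161525² + 50625²) ≈ 1.6927e+05, ∠D ≈ 162.60°
|L| = 500 / 1.6927e+05 ≈ 0.0029539
Gain = 20 log₁₀(0.0029539) ≈ -50.59 dB
∠L = 0.00° − 162.60° = -162.60°

ω = 100: -29.3 dB, -121.0°; ω = 405: -50.6 dB, -162.6°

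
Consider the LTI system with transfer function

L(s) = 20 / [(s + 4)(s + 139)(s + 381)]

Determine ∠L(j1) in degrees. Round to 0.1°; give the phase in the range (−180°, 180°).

At s = jω = j1:
pole (s+4): 4 + j1 → |·| = √(4²+1²) = √17 ≈ 4.1231, ∠ = arctan(1/4) ≈ 14.04°
pole (s+139): 139 + j1 → |·| = √(139²+1²) = √19322 ≈ 139, ∠ = arctan(1/139) ≈ 0.41°
pole (s+381): 381 + j1 → |·| = √(381²+1²) = √145162 ≈ 381, ∠ = arctan(1/381) ≈ 0.15°
∠L = 0.00° − 14.60° = -14.60°

-14.6°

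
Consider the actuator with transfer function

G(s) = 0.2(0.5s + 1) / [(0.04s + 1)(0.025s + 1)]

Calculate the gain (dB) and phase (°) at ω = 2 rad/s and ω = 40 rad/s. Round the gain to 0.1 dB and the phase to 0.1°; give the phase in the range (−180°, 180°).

ω = 2: -11.0 dB, 37.6°; ω = 40: 3.5 dB, -15.9°

At ω = 2 rad/s:
zero (1 + j2·0.5) = 1 + j1 → |·| ≈ 1.4142, ∠ ≈ 45.00°
pole (1 + j2·0.04) = 1 + j0.08 → |·| ≈ 1.0032, ∠ ≈ 4.57°
pole (1 + j2·0.025) = 1 + j0.05 → |·| ≈ 1.0012, ∠ ≈ 2.86°
|G| = 0.2 · 1.4142 / (1.0032 · 1.0012) ≈ 0.2816
Gain = 20 log₁₀(0.2816) ≈ -11.01 dB
∠G = (45.00°) − (4.57° + 2.86°) = 37.57°

At ω = 40 rad/s:
zero (1 + j40·0.5) = 1 + j20 → |·| ≈ 20.025, ∠ ≈ 87.14°
pole (1 + j40·0.04) = 1 + j1.6 → |·| ≈ 1.8868, ∠ ≈ 57.99°
pole (1 + j40·0.025) = 1 + j1 → |·| ≈ 1.4142, ∠ ≈ 45.00°
|G| = 0.2 · 20.025 / (1.8868 · 1.4142) ≈ 1.5009
Gain = 20 log₁₀(1.5009) ≈ 3.53 dB
∠G = (87.14°) − (57.99° + 45.00°) = -15.85°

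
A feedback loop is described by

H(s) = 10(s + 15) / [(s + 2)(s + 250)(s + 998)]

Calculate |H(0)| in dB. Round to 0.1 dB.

-70.4 dB

H(0) = 10·15 / (2·250·998) ≈ 0.0003006
20 log₁₀(0.0003006) ≈ -70.44 dB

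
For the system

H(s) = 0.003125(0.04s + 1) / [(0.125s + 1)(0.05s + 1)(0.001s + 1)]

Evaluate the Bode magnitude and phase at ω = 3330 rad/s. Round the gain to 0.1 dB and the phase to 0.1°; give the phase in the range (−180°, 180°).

-115.3 dB, -163.2°

At ω = 3330 rad/s:
zero (1 + j3330·0.04) = 1 + j133.2 → |·| ≈ 133.2, ∠ ≈ 89.57°
pole (1 + j3330·0.125) = 1 + j416.25 → |·| ≈ 416.25, ∠ ≈ 89.86°
pole (1 + j3330·0.05) = 1 + j166.5 → |·| ≈ 166.5, ∠ ≈ 89.66°
pole (1 + j3330·0.001) = 1 + j3.33 → |·| ≈ 3.4769, ∠ ≈ 73.28°
|H| = 0.003125 · 133.2 / (416.25 · 166.5 · 3.4769) ≈ 1.7274e-06
Gain = 20 log₁₀(1.7274e-06) ≈ -115.25 dB
∠H = (89.57°) − (89.86° + 89.66° + 73.28°) = -163.23°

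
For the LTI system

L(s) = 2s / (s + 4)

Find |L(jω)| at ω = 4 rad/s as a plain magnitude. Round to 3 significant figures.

1.41

At s = jω = j4:
zero at origin: s = j4 → |·| = 4, ∠ = 90.00°
pole (s+4): 4 + j4 → |·| = √(4²+4²) = √32 ≈ 5.6569, ∠ = arctan(4/4) ≈ 45.00°
|L| = 2 · 4 / 5.6569 ≈ 1.4142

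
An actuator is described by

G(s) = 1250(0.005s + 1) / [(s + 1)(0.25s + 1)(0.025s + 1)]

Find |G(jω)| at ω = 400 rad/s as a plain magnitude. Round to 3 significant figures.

0.00695

At ω = 400 rad/s:
zero (1 + j400·0.005) = 1 + j2 → |·| ≈ 2.2361, ∠ ≈ 63.43°
pole (1 + j400·1) = 1 + j400 → |·| ≈ 400, ∠ ≈ 89.86°
pole (1 + j400·0.25) = 1 + j100 → |·| ≈ 100, ∠ ≈ 89.43°
pole (1 + j400·0.025) = 1 + j10 → |·| ≈ 10.05, ∠ ≈ 84.29°
|G| = 1250 · 2.2361 / (400 · 100 · 10.05) ≈ 0.006953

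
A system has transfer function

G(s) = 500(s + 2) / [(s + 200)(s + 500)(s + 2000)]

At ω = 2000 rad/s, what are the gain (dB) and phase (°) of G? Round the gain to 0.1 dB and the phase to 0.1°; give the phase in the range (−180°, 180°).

-81.4 dB, -115.3°

At s = jω = j2000:
zero (s+2): 2 + j2000 → |·| = √(2²+2000²) = √4000004 ≈ 2000, ∠ = arctan(2000/2) ≈ 89.94°
pole (s+200): 200 + j2000 → |·| = √(200²+2000²) = √4040000 ≈ 2010, ∠ = arctan(2000/200) ≈ 84.29°
pole (s+500): 500 + j2000 → |·| = √(500²+2000²) = √4250000 ≈ 2061.6, ∠ = arctan(2000/500) ≈ 75.96°
pole (s+2000): 2000 + j2000 → |·| = √(2000²+2000²) = √8000000 ≈ 2828.4, ∠ = arctan(2000/2000) ≈ 45.00°
|G| = 500 · 2000 / 1.172e+10 ≈ 8.5324e-05
Gain = 20 log₁₀(8.5324e-05) ≈ -81.38 dB
∠G = 89.94° − 205.25° = -115.31°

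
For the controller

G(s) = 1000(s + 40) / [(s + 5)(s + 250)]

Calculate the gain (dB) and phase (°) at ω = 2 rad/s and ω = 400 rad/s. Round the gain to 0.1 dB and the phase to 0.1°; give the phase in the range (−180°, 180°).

ω = 2: 29.5 dB, -19.4°; ω = 400: 6.6 dB, -63.0°

At s = jω = j2:
zero (s+40): 40 + j2 → |·| = √(40²+2²) = √1604 ≈ 40.05, ∠ = arctan(2/40) ≈ 2.86°
pole (s+5): 5 + j2 → |·| = √(5²+2²) = √29 ≈ 5.3852, ∠ = arctan(2/5) ≈ 21.80°
pole (s+250): 250 + j2 → |·| = √(250²+2²) = √62504 ≈ 250.01, ∠ = arctan(2/250) ≈ 0.46°
|G| = 1000 · 40.05 / 1346.4 ≈ 29.746
Gain = 20 log₁₀(29.746) ≈ 29.47 dB
∠G = 2.86° − 22.26° = -19.40°

At s = jω = j400:
zero (s+40): 40 + j400 → |·| = √(40²+400²) = √161600 ≈ 402, ∠ = arctan(400/40) ≈ 84.29°
pole (s+5): 5 + j400 → |·| = √(5²+400²) = √160025 ≈ 400.03, ∠ = arctan(400/5) ≈ 89.28°
pole (s+250): 250 + j400 → |·| = √(250²+400²) = √222500 ≈ 471.7, ∠ = arctan(400/250) ≈ 57.99°
|G| = 1000 · 402 / 1.8869e+05 ≈ 2.1305
Gain = 20 log₁₀(2.1305) ≈ 6.57 dB
∠G = 84.29° − 147.27° = -62.98°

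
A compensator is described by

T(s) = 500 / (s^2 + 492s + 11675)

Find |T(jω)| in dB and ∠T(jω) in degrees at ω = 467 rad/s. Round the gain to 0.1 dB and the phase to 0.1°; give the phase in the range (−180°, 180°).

Substitute s = j467:
Numerator: 500 = 500 + j0
Denominator: (j467)^2 + 492(j467) + 11675 = -206414 + j229764
|N| = √(500² + 0²) ≈ 500, ∠N ≈ 0.00°
|D| = √(206414² + 229764²) ≈ 3.0887e+05, ∠D ≈ 131.94°
|T| = 500 / 3.0887e+05 ≈ 0.0016188
Gain = 20 log₁₀(0.0016188) ≈ -55.82 dB
∠T = 0.00° − 131.94° = -131.94°

-55.8 dB, -131.9°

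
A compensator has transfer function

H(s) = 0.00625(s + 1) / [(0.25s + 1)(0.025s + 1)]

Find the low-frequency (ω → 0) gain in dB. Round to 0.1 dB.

-44.1 dB

H(0) = 0.00625 · 1 / 1 = 0.00625
20 log₁₀(0.00625) ≈ -44.08 dB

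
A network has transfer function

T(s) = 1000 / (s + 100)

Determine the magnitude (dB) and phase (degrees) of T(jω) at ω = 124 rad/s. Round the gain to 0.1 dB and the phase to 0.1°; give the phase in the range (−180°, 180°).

16.0 dB, -51.1°

At s = jω = j124:
pole (s+100): 100 + j124 → |·| = √(100²+124²) = √25376 ≈ 159.3, ∠ = arctan(124/100) ≈ 51.12°
|T| = 1000 / 159.3 ≈ 6.2775
Gain = 20 log₁₀(6.2775) ≈ 15.96 dB
∠T = 0.00° − 51.12° = -51.12°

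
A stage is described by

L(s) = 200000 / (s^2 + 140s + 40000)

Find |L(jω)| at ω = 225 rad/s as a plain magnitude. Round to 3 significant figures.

At s = jω = j225:
quadratic: (j225)² + 140·j225 + 40000 = -10625 + j31500 → |·| ≈ 33244, ∠ ≈ 108.64°
|L| = 200000 / 33244 ≈ 6.0161

6.02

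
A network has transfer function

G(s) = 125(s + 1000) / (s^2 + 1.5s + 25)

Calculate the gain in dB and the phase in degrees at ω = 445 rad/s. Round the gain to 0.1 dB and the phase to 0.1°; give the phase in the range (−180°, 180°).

At s = jω = j445:
zero (s+1000): 1000 + j445 → |·| = √(1000²+445²) = √1198025 ≈ 1094.5, ∠ = arctan(445/1000) ≈ 23.99°
quadratic: (j445)² + 1.5·j445 + 25 = -198000 + j667.5 → |·| ≈ 1.98e+05, ∠ ≈ 179.81°
|G| = 125 · 1094.5 / 1.98e+05 ≈ 0.69097
Gain = 20 log₁₀(0.69097) ≈ -3.21 dB
∠G = 23.99° − 179.81° = -155.82°

-3.2 dB, -155.8°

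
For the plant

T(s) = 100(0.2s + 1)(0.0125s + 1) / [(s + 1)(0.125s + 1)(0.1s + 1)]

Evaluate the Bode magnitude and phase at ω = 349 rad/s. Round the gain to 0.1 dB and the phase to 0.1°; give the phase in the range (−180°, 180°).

At ω = 349 rad/s:
zero (1 + j349·0.2) = 1 + j69.8 → |·| ≈ 69.807, ∠ ≈ 89.18°
zero (1 + j349·0.0125) = 1 + j4.3625 → |·| ≈ 4.4756, ∠ ≈ 77.09°
pole (1 + j349·1) = 1 + j349 → |·| ≈ 349, ∠ ≈ 89.84°
pole (1 + j349·0.125) = 1 + j43.625 → |·| ≈ 43.636, ∠ ≈ 88.69°
pole (1 + j349·0.1) = 1 + j34.9 → |·| ≈ 34.914, ∠ ≈ 88.36°
|T| = 100 · 69.807 · 4.4756 / (349 · 43.636 · 34.914) ≈ 0.05876
Gain = 20 log₁₀(0.05876) ≈ -24.62 dB
∠T = (89.18° + 77.09°) − (89.84° + 88.69° + 88.36°) = -100.62°

-24.6 dB, -100.6°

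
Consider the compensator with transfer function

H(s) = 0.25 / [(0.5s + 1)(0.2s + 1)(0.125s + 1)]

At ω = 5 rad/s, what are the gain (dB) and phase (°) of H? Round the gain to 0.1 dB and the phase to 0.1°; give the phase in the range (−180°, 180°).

At ω = 5 rad/s:
pole (1 + j5·0.5) = 1 + j2.5 → |·| ≈ 2.6926, ∠ ≈ 68.20°
pole (1 + j5·0.2) = 1 + j1 → |·| ≈ 1.4142, ∠ ≈ 45.00°
pole (1 + j5·0.125) = 1 + j0.625 → |·| ≈ 1.1792, ∠ ≈ 32.01°
|H| = 0.25 · 1 / (2.6926 · 1.4142 · 1.1792) ≈ 0.055676
Gain = 20 log₁₀(0.055676) ≈ -25.09 dB
∠H = (0°) − (68.20° + 45.00° + 32.01°) = -145.21°

-25.1 dB, -145.2°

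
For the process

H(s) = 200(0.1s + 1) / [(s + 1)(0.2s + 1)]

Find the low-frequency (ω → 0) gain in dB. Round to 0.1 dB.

H(0) = 200 · 1 / 1 = 200
20 log₁₀(200) ≈ 46.02 dB

46.0 dB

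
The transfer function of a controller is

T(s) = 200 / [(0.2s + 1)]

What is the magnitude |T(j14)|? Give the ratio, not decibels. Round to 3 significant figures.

67.3

At ω = 14 rad/s:
pole (1 + j14·0.2) = 1 + j2.8 → |·| ≈ 2.9732, ∠ ≈ 70.35°
|T| = 200 · 1 / (2.9732) ≈ 67.268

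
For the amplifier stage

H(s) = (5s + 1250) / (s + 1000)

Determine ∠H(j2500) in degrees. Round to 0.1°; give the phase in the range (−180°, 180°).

Substitute s = j2500:
Numerator: 5(j2500) + 1250 = 1250 + j12500
Denominator: (j2500) + 1000 = 1000 + j2500
|N| = √(1250² + 12500²) ≈ 12562, ∠N ≈ 84.29°
|D| = √(1000² + 2500²) ≈ 2692.6, ∠D ≈ 68.20°
∠H = 84.29° − 68.20° = 16.09°

16.1°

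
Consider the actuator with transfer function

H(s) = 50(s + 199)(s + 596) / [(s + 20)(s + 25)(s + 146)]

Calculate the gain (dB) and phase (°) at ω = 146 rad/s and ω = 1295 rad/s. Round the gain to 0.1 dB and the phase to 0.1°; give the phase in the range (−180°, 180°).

ω = 146: 4.5 dB, -157.5°; ω = 1295: -27.4 dB, -115.0°

At s = jω = j146:
zero (s+199): 199 + j146 → |·| = √(199²+146²) = √60917 ≈ 246.81, ∠ = arctan(146/199) ≈ 36.27°
zero (s+596): 596 + j146 → |·| = √(596²+146²) = √376532 ≈ 613.62, ∠ = arctan(146/596) ≈ 13.76°
pole (s+20): 20 + j146 → |·| = √(20²+146²) = √21716 ≈ 147.36, ∠ = arctan(146/20) ≈ 82.20°
pole (s+25): 25 + j146 → |·| = √(25²+146²) = √21941 ≈ 148.12, ∠ = arctan(146/25) ≈ 80.28°
pole (s+146): 146 + j146 → |·| = √(146²+146²) = √42632 ≈ 206.48, ∠ = arctan(146/146) ≈ 45.00°
|H| = 50 · 1.5145e+05 / 4.5068e+06 ≈ 1.6802
Gain = 20 log₁₀(1.6802) ≈ 4.51 dB
∠H = 50.03° − 207.48° = -157.45°

At s = jω = j1295:
zero (s+199): 199 + j1295 → |·| = √(199²+1295²) = √1716626 ≈ 1310.2, ∠ = arctan(1295/199) ≈ 81.26°
zero (s+596): 596 + j1295 → |·| = √(596²+1295²) = √2032241 ≈ 1425.6, ∠ = arctan(1295/596) ≈ 65.29°
pole (s+20): 20 + j1295 → |·| = √(20²+1295²) = √1677425 ≈ 1295.2, ∠ = arctan(1295/20) ≈ 89.12°
pole (s+25): 25 + j1295 → |·| = √(25²+1295²) = √1677650 ≈ 1295.2, ∠ = arctan(1295/25) ≈ 88.89°
pole (s+146): 146 + j1295 → |·| = √(146²+1295²) = √1698341 ≈ 1303.2, ∠ = arctan(1295/146) ≈ 83.57°
|H| = 50 · 1.8678e+06 / 2.1862e+09 ≈ 0.042718
Gain = 20 log₁₀(0.042718) ≈ -27.39 dB
∠H = 146.55° − 261.58° = -115.03°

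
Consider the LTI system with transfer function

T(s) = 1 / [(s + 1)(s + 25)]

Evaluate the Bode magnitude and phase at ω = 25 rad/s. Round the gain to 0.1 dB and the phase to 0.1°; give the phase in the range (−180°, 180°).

-58.9 dB, -132.7°

At s = jω = j25:
pole (s+1): 1 + j25 → |·| = √(1²+25²) = √626 ≈ 25.02, ∠ = arctan(25/1) ≈ 87.71°
pole (s+25): 25 + j25 → |·| = √(25²+25²) = √1250 ≈ 35.355, ∠ = arctan(25/25) ≈ 45.00°
|T| = 1 / 884.58 ≈ 0.0011305
Gain = 20 log₁₀(0.0011305) ≈ -58.93 dB
∠T = 0.00° − 132.71° = -132.71°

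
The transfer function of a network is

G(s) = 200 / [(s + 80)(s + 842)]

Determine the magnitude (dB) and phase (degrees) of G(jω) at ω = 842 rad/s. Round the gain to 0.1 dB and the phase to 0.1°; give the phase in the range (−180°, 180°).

-74.0 dB, -129.6°

At s = jω = j842:
pole (s+80): 80 + j842 → |·| = √(80²+842²) = √715364 ≈ 845.79, ∠ = arctan(842/80) ≈ 84.57°
pole (s+842): 842 + j842 → |·| = √(842²+842²) = √1417928 ≈ 1190.8, ∠ = arctan(842/842) ≈ 45.00°
|G| = 200 / 1.0072e+06 ≈ 0.00019857
Gain = 20 log₁₀(0.00019857) ≈ -74.04 dB
∠G = 0.00° − 129.57° = -129.57°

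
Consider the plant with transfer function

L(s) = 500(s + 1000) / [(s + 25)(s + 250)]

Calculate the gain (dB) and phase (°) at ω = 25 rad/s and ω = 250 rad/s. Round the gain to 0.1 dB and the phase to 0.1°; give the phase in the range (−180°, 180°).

At s = jω = j25:
zero (s+1000): 1000 + j25 → |·| = √(1000²+25²) = √1000625 ≈ 1000.3, ∠ = arctan(25/1000) ≈ 1.43°
pole (s+25): 25 + j25 → |·| = √(25²+25²) = √1250 ≈ 35.355, ∠ = arctan(25/25) ≈ 45.00°
pole (s+250): 250 + j25 → |·| = √(250²+25²) = √63125 ≈ 251.25, ∠ = arctan(25/250) ≈ 5.71°
|L| = 500 · 1000.3 / 8882.9 ≈ 56.305
Gain = 20 log₁₀(56.305) ≈ 35.01 dB
∠L = 1.43° − 50.71° = -49.28°

At s = jω = j250:
zero (s+1000): 1000 + j250 → |·| = √(1000²+250²) = √1062500 ≈ 1030.8, ∠ = arctan(250/1000) ≈ 14.04°
pole (s+25): 25 + j250 → |·| = √(25²+250²) = √63125 ≈ 251.25, ∠ = arctan(250/25) ≈ 84.29°
pole (s+250): 250 + j250 → |·| = √(250²+250²) = √125000 ≈ 353.55, ∠ = arctan(250/250) ≈ 45.00°
|L| = 500 · 1030.8 / 88829 ≈ 5.8022
Gain = 20 log₁₀(5.8022) ≈ 15.27 dB
∠L = 14.04° − 129.29° = -115.25°

ω = 25: 35.0 dB, -49.3°; ω = 250: 15.3 dB, -115.3°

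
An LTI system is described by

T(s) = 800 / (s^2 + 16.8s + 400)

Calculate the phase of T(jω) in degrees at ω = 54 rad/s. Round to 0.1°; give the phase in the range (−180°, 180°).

-160.2°

At s = jω = j54:
quadratic: (j54)² + 16.8·j54 + 400 = -2516 + j907.2 → |·| ≈ 2674.6, ∠ ≈ 160.17°
∠T = 0.00° − 160.17° = -160.17°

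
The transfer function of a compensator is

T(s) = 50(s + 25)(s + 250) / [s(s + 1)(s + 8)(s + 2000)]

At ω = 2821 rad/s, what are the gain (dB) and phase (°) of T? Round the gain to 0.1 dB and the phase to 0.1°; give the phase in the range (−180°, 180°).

-105.8 dB, -150.1°

At s = jω = j2821:
zero (s+25): 25 + j2821 → |·| = √(25²+2821²) = √7958666 ≈ 2821.1, ∠ = arctan(2821/25) ≈ 89.49°
zero (s+250): 250 + j2821 → |·| = √(250²+2821²) = √8020541 ≈ 2832.1, ∠ = arctan(2821/250) ≈ 84.94°
pole (s+1): 1 + j2821 → |·| = √(1²+2821²) = √7958042 ≈ 2821, ∠ = arctan(2821/1) ≈ 89.98°
pole (s+8): 8 + j2821 → |·| = √(8²+2821²) = √7958105 ≈ 2821, ∠ = arctan(2821/8) ≈ 89.84°
pole (s+2000): 2000 + j2821 → |·| = √(2000²+2821²) = √11958041 ≈ 3458, ∠ = arctan(2821/2000) ≈ 54.66°
pole at origin: |s| = 2821, ∠ = 90.00° (in denominator)
|T| = 50 · 7.9896e+06 / 7.7631e+13 ≈ 5.1459e-06
Gain = 20 log₁₀(5.1459e-06) ≈ -105.77 dB
∠T = 174.43° − 324.48° = -150.05°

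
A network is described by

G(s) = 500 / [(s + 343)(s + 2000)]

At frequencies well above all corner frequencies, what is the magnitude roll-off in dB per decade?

Each pole contributes −20 dB/decade at high frequency; each zero contributes +20 dB/decade.
Net: 0 zero(s) − 2 pole(s) → -40 dB/decade.

-40 dB/decade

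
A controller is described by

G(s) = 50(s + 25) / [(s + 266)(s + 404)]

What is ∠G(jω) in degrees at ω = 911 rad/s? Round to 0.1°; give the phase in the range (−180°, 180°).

At s = jω = j911:
zero (s+25): 25 + j911 → |·| = √(25²+911²) = √830546 ≈ 911.34, ∠ = arctan(911/25) ≈ 88.43°
pole (s+266): 266 + j911 → |·| = √(266²+911²) = √900677 ≈ 949.04, ∠ = arctan(911/266) ≈ 73.72°
pole (s+404): 404 + j911 → |·| = √(404²+911²) = √993137 ≈ 996.56, ∠ = arctan(911/404) ≈ 66.08°
∠G = 88.43° − 139.80° = -51.37°

-51.4°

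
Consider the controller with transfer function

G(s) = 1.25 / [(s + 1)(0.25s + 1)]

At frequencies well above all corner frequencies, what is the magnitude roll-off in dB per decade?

-40 dB/decade

Each pole contributes −20 dB/decade at high frequency; each zero contributes +20 dB/decade.
Net: 0 zero(s) − 2 pole(s) → -40 dB/decade.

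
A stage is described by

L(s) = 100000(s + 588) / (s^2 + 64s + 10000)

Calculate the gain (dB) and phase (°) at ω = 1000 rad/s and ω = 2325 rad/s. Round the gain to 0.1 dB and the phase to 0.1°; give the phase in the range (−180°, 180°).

At s = jω = j1000:
zero (s+588): 588 + j1000 → |·| = √(588²+1000²) = √1345744 ≈ 1160.1, ∠ = arctan(1000/588) ≈ 59.54°
quadratic: (j1000)² + 64·j1000 + 10000 = -990000 + j64000 → |·| ≈ 9.9207e+05, ∠ ≈ 176.30°
|L| = 100000 · 1160.1 / 9.9207e+05 ≈ 116.94
Gain = 20 log₁₀(116.94) ≈ 41.36 dB
∠L = 59.54° − 176.30° = -116.76°

At s = jω = j2325:
zero (s+588): 588 + j2325 → |·| = √(588²+2325²) = √5751369 ≈ 2398.2, ∠ = arctan(2325/588) ≈ 75.81°
quadratic: (j2325)² + 64·j2325 + 10000 = -5395625 + j148800 → |·| ≈ 5.3977e+06, ∠ ≈ 178.42°
|L| = 100000 · 2398.2 / 5.3977e+06 ≈ 44.43
Gain = 20 log₁₀(44.43) ≈ 32.95 dB
∠L = 75.81° − 178.42° = -102.61°

ω = 1000: 41.4 dB, -116.8°; ω = 2325: 33.0 dB, -102.6°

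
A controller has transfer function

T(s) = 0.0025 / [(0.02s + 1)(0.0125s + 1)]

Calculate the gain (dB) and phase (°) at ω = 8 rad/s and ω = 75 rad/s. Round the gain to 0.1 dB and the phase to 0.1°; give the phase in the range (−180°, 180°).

At ω = 8 rad/s:
pole (1 + j8·0.02) = 1 + j0.16 → |·| ≈ 1.0127, ∠ ≈ 9.09°
pole (1 + j8·0.0125) = 1 + j0.1 → |·| ≈ 1.005, ∠ ≈ 5.71°
|T| = 0.0025 · 1 / (1.0127 · 1.005) ≈ 0.0024564
Gain = 20 log₁₀(0.0024564) ≈ -52.19 dB
∠T = (0°) − (9.09° + 5.71°) = -14.80°

At ω = 75 rad/s:
pole (1 + j75·0.02) = 1 + j1.5 → |·| ≈ 1.8028, ∠ ≈ 56.31°
pole (1 + j75·0.0125) = 1 + j0.9375 → |·| ≈ 1.3707, ∠ ≈ 43.15°
|T| = 0.0025 · 1 / (1.8028 · 1.3707) ≈ 0.0010117
Gain = 20 log₁₀(0.0010117) ≈ -59.90 dB
∠T = (0°) − (56.31° + 43.15°) = -99.46°

ω = 8: -52.2 dB, -14.8°; ω = 75: -59.9 dB, -99.5°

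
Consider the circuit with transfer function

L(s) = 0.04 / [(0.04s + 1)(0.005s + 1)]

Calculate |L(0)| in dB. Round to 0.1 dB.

L(0) = 0.04 · 1 / 1 = 0.04
20 log₁₀(0.04) ≈ -27.96 dB

-28.0 dB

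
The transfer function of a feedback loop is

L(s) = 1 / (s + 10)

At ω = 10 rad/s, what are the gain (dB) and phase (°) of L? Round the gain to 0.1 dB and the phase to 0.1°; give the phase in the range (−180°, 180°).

-23.0 dB, -45.0°

Substitute s = j10:
Numerator: 1 = 1 + j0
Denominator: (j10) + 10 = 10 + j10
|N| = √(1² + 0²) ≈ 1, ∠N ≈ 0.00°
|D| = √(10² + 10²) ≈ 14.142, ∠D ≈ 45.00°
|L| = 1 / 14.142 ≈ 0.070711
Gain = 20 log₁₀(0.070711) ≈ -23.01 dB
∠L = 0.00° − 45.00° = -45.00°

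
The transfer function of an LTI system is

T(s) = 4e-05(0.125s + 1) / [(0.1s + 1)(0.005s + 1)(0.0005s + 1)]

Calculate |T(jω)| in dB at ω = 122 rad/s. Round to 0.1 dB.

-87.4 dB

At ω = 122 rad/s:
zero (1 + j122·0.125) = 1 + j15.25 → |·| ≈ 15.283, ∠ ≈ 86.25°
pole (1 + j122·0.1) = 1 + j12.2 → |·| ≈ 12.241, ∠ ≈ 85.31°
pole (1 + j122·0.005) = 1 + j0.61 → |·| ≈ 1.1714, ∠ ≈ 31.38°
pole (1 + j122·0.0005) = 1 + j0.061 → |·| ≈ 1.0019, ∠ ≈ 3.49°
|T| = 4e-05 · 15.283 / (12.241 · 1.1714 · 1.0019) ≈ 4.2552e-05
Gain = 20 log₁₀(4.2552e-05) ≈ -87.42 dB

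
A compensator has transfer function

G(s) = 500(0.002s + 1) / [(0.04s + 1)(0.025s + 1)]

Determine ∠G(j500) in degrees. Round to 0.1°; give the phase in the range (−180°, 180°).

At ω = 500 rad/s:
zero (1 + j500·0.002) = 1 + j1 → |·| ≈ 1.4142, ∠ ≈ 45.00°
pole (1 + j500·0.04) = 1 + j20 → |·| ≈ 20.025, ∠ ≈ 87.14°
pole (1 + j500·0.025) = 1 + j12.5 → |·| ≈ 12.54, ∠ ≈ 85.43°
∠G = (45.00°) − (87.14° + 85.43°) = -127.57°

-127.6°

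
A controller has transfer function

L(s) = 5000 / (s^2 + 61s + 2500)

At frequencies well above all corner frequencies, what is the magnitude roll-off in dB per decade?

-40 dB/decade

Each pole contributes −20 dB/decade at high frequency; each zero contributes +20 dB/decade.
Net: 0 zero(s) − 2 pole(s) → -40 dB/decade.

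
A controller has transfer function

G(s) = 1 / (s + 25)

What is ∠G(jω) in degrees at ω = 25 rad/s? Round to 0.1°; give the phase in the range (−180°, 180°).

-45.0°

At s = jω = j25:
pole (s+25): 25 + j25 → |·| = √(25²+25²) = √1250 ≈ 35.355, ∠ = arctan(25/25) ≈ 45.00°
∠G = 0.00° − 45.00° = -45.00°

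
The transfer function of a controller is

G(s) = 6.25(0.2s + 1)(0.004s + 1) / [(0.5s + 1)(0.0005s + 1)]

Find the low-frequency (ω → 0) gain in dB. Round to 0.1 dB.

15.9 dB

G(0) = 6.25 · 1 / 1 = 6.25
20 log₁₀(6.25) ≈ 15.92 dB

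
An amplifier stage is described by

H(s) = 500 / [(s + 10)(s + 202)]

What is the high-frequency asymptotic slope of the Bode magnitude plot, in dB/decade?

-40 dB/decade

Each pole contributes −20 dB/decade at high frequency; each zero contributes +20 dB/decade.
Net: 0 zero(s) − 2 pole(s) → -40 dB/decade.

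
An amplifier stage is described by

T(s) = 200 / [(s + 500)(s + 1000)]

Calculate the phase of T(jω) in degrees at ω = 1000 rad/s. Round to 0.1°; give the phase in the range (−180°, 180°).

-108.4°

At s = jω = j1000:
pole (s+500): 500 + j1000 → |·| = √(500²+1000²) = √1250000 ≈ 1118, ∠ = arctan(1000/500) ≈ 63.43°
pole (s+1000): 1000 + j1000 → |·| = √(1000²+1000²) = √2000000 ≈ 1414.2, ∠ = arctan(1000/1000) ≈ 45.00°
∠T = 0.00° − 108.43° = -108.43°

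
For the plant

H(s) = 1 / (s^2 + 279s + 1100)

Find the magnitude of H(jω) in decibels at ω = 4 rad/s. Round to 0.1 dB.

Substitute s = j4:
Numerator: 1 = 1 + j0
Denominator: (j4)^2 + 279(j4) + 1100 = 1084 + j1116
|N| = √(1² + 0²) ≈ 1, ∠N ≈ 0.00°
|D| = √(1084² + 1116²) ≈ 1555.8, ∠D ≈ 45.83°
|H| = 1 / 1555.8 ≈ 0.00064276
Gain = 20 log₁₀(0.00064276) ≈ -63.84 dB

-63.8 dB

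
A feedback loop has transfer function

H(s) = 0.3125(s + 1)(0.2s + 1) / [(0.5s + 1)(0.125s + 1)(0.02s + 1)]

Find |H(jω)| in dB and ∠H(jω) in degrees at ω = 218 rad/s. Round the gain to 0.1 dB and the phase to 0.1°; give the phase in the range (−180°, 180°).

At ω = 218 rad/s:
zero (1 + j218·1) = 1 + j218 → |·| ≈ 218, ∠ ≈ 89.74°
zero (1 + j218·0.2) = 1 + j43.6 → |·| ≈ 43.611, ∠ ≈ 88.69°
pole (1 + j218·0.5) = 1 + j109 → |·| ≈ 109, ∠ ≈ 89.47°
pole (1 + j218·0.125) = 1 + j27.25 → |·| ≈ 27.268, ∠ ≈ 87.90°
pole (1 + j218·0.02) = 1 + j4.36 → |·| ≈ 4.4732, ∠ ≈ 77.08°
|H| = 0.3125 · 218 · 43.611 / (109 · 27.268 · 4.4732) ≈ 0.22346
Gain = 20 log₁₀(0.22346) ≈ -13.02 dB
∠H = (89.74° + 88.69°) − (89.47° + 87.90° + 77.08°) = -76.02°

-13.0 dB, -76.0°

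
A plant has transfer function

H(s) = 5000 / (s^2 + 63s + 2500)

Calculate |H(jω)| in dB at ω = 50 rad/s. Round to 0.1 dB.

4.0 dB

At s = jω = j50:
quadratic: (j50)² + 63·j50 + 2500 = 0 + j3150 → |·| ≈ 3150, ∠ ≈ 90.00°
|H| = 5000 / 3150 ≈ 1.5873
Gain = 20 log₁₀(1.5873) ≈ 4.01 dB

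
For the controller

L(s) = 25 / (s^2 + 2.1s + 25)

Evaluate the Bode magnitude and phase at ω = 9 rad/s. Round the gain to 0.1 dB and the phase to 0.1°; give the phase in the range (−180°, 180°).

At s = jω = j9:
quadratic: (j9)² + 2.1·j9 + 25 = -56 + j18.9 → |·| ≈ 59.103, ∠ ≈ 161.35°
|L| = 25 / 59.103 ≈ 0.42299
Gain = 20 log₁₀(0.42299) ≈ -7.47 dB
∠L = 0.00° − 161.35° = -161.35°

-7.5 dB, -161.4°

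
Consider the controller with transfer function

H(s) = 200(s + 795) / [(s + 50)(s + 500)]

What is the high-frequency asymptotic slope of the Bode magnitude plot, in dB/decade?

-20 dB/decade

Each pole contributes −20 dB/decade at high frequency; each zero contributes +20 dB/decade.
Net: 1 zero(s) − 2 pole(s) → -20 dB/decade.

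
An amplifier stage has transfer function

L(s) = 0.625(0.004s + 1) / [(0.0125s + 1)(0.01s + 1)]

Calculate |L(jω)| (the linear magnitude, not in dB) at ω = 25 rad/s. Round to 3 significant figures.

0.582

At ω = 25 rad/s:
zero (1 + j25·0.004) = 1 + j0.1 → |·| ≈ 1.005, ∠ ≈ 5.71°
pole (1 + j25·0.0125) = 1 + j0.3125 → |·| ≈ 1.0477, ∠ ≈ 17.35°
pole (1 + j25·0.01) = 1 + j0.25 → |·| ≈ 1.0308, ∠ ≈ 14.04°
|L| = 0.625 · 1.005 / (1.0477 · 1.0308) ≈ 0.58161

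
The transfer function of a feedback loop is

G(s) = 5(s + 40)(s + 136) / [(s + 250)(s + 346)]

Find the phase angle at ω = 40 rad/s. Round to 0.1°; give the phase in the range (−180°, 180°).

45.7°

At s = jω = j40:
zero (s+40): 40 + j40 → |·| = √(40²+40²) = √3200 ≈ 56.569, ∠ = arctan(40/40) ≈ 45.00°
zero (s+136): 136 + j40 → |·| = √(136²+40²) = √20096 ≈ 141.76, ∠ = arctan(40/136) ≈ 16.39°
pole (s+250): 250 + j40 → |·| = √(250²+40²) = √64100 ≈ 253.18, ∠ = arctan(40/250) ≈ 9.09°
pole (s+346): 346 + j40 → |·| = √(346²+40²) = √121316 ≈ 348.3, ∠ = arctan(40/346) ≈ 6.59°
∠G = 61.39° − 15.68° = 45.71°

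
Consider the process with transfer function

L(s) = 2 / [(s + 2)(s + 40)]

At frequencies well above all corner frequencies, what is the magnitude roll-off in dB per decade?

-40 dB/decade

Each pole contributes −20 dB/decade at high frequency; each zero contributes +20 dB/decade.
Net: 0 zero(s) − 2 pole(s) → -40 dB/decade.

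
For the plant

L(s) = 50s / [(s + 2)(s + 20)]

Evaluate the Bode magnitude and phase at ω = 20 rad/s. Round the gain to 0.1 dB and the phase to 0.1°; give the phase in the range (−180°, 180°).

4.9 dB, -39.3°

At s = jω = j20:
zero at origin: s = j20 → |·| = 20, ∠ = 90.00°
pole (s+2): 2 + j20 → |·| = √(2²+20²) = √404 ≈ 20.1, ∠ = arctan(20/2) ≈ 84.29°
pole (s+20): 20 + j20 → |·| = √(20²+20²) = √800 ≈ 28.284, ∠ = arctan(20/20) ≈ 45.00°
|L| = 50 · 20 / 568.51 ≈ 1.759
Gain = 20 log₁₀(1.759) ≈ 4.91 dB
∠L = 90.00° − 129.29° = -39.29°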